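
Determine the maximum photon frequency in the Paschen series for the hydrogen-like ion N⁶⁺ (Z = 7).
1.7911e+16 Hz

The series limit corresponds to the transition from n = ∞ to n = 3.
This is the highest energy (shortest wavelength) transition in the Paschen series.

E_∞ = 0 eV
E_3 = -13.6057 × 7² / 3² = -74.07547778 eV

Energy at series limit:
ΔE = E_∞ - E_3 = 0 - (-74.07547778) = 74.07547778 eV
E = 74.07547778 eV × (1.602177 × 10⁻¹⁹ J/eV) = 1.186820e-17 J
f = E/h = 1.186820e-17 J / (6.62607 × 10⁻³⁴ J·s) = 1.7911e+16 Hz

This energy equals the ionization energy from the n = 3 state of N⁶⁺.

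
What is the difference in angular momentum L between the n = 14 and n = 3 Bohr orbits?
1.1600e-33 J·s (or 11ℏ)

In the Bohr model, L_n = nℏ where ℏ = 1.054572e-34 J·s.

L_14 = 14ℏ = 1.476401e-33 J·s
L_3 = 3ℏ = 3.163716e-34 J·s

ΔL = L_14 - L_3 = (14 - 3)ℏ = 11ℏ
ΔL = 11 × 1.054572e-34 J·s = 1.1600e-33 J·s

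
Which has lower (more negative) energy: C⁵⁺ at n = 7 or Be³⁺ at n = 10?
C⁵⁺ at n = 7 (E = -9.996024 eV)

Using E_n = -13.6057 Z² / n² eV:

C⁵⁺ (Z = 6) at n = 7:
E = -13.6057 × 6² / 7² = -13.6057 × 36 / 49 = -9.996024490 eV

Be³⁺ (Z = 4) at n = 10:
E = -13.6057 × 4² / 10² = -13.6057 × 16 / 100 = -2.176912000 eV

Since -9.996024490 eV < -2.176912000 eV,
C⁵⁺ at n = 7 is more tightly bound (requires more energy to ionize).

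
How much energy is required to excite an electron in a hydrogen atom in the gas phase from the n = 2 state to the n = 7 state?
3.1238 eV

The energy levels of a hydrogen-like atom are E_n = -13.6057 eV / n².

Energy at n = 2: E_2 = -13.6057 / 2² = -3.4014250 eV
Energy at n = 7: E_7 = -13.6057 / 7² = -0.2776673 eV

The excitation energy is the difference:
ΔE = E_7 - E_2
ΔE = -0.2776673 - (-3.4014250)
ΔE = 3.1238 eV

Since this is positive, energy must be absorbed (photon absorption).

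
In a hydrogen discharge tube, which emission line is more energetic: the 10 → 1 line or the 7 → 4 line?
10 → 1

Calculate the energy for each transition:

Transition 10 → 1:
ΔE₁ = |E_1 - E_10| = |-13.6057/1² - (-13.6057/10²)|
ΔE₁ = |-13.60570000 - (-0.13605700)| = 13.46964 eV

Transition 7 → 4:
ΔE₂ = |E_4 - E_7| = |-13.6057/4² - (-13.6057/7²)|
ΔE₂ = |-0.85035625 - (-0.27766735)| = 0.57269 eV

Since 13.46964 eV > 0.57269 eV, the transition 10 → 1 emits the more energetic photon.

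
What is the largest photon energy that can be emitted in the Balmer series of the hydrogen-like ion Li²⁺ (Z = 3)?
30.612825 eV

The series limit corresponds to the transition from n = ∞ to n = 2.
This is the highest energy (shortest wavelength) transition in the Balmer series.

E_∞ = 0 eV
E_2 = -13.6057 × 3² / 2² = -30.612825 eV

Energy at series limit:
ΔE = E_∞ - E_2 = 0 - (-30.612825) = 30.612825 eV

This energy equals the ionization energy from the n = 2 state of Li²⁺.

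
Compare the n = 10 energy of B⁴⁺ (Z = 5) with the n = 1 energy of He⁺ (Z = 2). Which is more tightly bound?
He⁺ at n = 1 (E = -54.42 eV)

Using E_n = -13.6057 Z² / n² eV:

B⁴⁺ (Z = 5) at n = 10:
E = -13.6057 × 5² / 10² = -13.6057 × 25 / 100 = -3.40143 eV

He⁺ (Z = 2) at n = 1:
E = -13.6057 × 2² / 1² = -13.6057 × 4 / 1 = -54.42280 eV

Since -54.42280 eV < -3.40143 eV,
He⁺ at n = 1 is more tightly bound (requires more energy to ionize).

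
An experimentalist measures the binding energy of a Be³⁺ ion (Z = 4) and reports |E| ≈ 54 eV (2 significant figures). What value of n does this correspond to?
n = 2

The exact energy levels follow E_n = -13.6057 Z² / n² eV with Z = 4.

The measured value (-54 eV) is reported to only 2 significant figures, so we must test candidate n values and see which one matches to that precision.

Candidate energies:
  n = 1:  E = -13.6057 × 4² / 1² = -217.69120 eV
  n = 2:  E = -13.6057 × 4² / 2² = -54.42280 eV  ← matches
  n = 3:  E = -13.6057 × 4² / 3² = -24.18791 eV
  n = 4:  E = -13.6057 × 4² / 4² = -13.60570 eV

Checking against the measurement of -54 eV (2 sig figs), only n = 2 agrees:
E_2 = -54.42280 eV, which rounds to -54 eV ✓

Therefore n = 2.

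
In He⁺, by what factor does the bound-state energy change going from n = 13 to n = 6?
4.694

Using E_n = -13.6057 Z² / n² eV with Z = 2:

E_6 = -13.6057 × 2² / 6² = -54.4228 / 36 = -1.511744444 eV
E_13 = -13.6057 × 2² / 13² = -54.4228 / 169 = -0.322028402 eV

The ratio is:
E_6/E_13 = (-1.511744444) / (-0.322028402)
E_6/E_13 = (-54.4228/36) / (-54.4228/169)
E_6/E_13 = 169/36
E_6/E_13 = 4.694
(Note: the Z² factors cancel in the ratio.)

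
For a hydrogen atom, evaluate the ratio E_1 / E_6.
36.00000

Using E_n = -13.6057 Z² / n² eV with Z = 1:

E_1 = -13.6057 / 1² = -13.6057 / 1 = -13.60570000000 eV
E_6 = -13.6057 / 6² = -13.6057 / 36 = -0.37793611111 eV

The ratio is:
E_1/E_6 = (-13.60570000000) / (-0.37793611111)
E_1/E_6 = (-13.6057/1) / (-13.6057/36)
E_1/E_6 = 36/1
E_1/E_6 = 36.00000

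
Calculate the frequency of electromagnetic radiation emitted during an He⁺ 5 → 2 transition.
2.763e+15 Hz

First, find the transition energy:
E_5 = -13.6057 × 2² / 5² = -2.17691 eV
E_2 = -13.6057 × 2² / 2² = -13.60570 eV
|ΔE| = |E_2 - E_5| = 11.42879 eV

Convert to Joules: E = 11.42879 eV × (1.602177 × 10⁻¹⁹ J/eV) = 1.83109e-18 J

Using E = hf:
f = E/h = 1.83109e-18 J / (6.62607 × 10⁻³⁴ J·s)
f = 2.763e+15 Hz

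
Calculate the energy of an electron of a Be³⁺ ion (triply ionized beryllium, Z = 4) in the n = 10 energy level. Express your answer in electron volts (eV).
-2.1769 eV

The energy levels of a hydrogen-like atom are given by:
E_n = -13.6057 Z² / n² eV  (with Z = 4 for Be³⁺)

For n = 10:
E_10 = -13.6057 × 4² / 10²
E_10 = -13.6057 × 16 / 100
E_10 = -2.1769 eV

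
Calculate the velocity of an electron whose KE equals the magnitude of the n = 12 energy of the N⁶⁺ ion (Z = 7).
1.276e+06 m/s (or 0.43% of c)

The binding energy at n = 12 for N⁶⁺ is:
E_12 = -13.6057 × 7²/12² = -4.629717 eV
|E_12| = 4.629717 eV

Convert to Joules:
KE = 4.629717 eV × (1.602177 × 10⁻¹⁹ J/eV) = 7.41763e-19 J

Using KE = ½mv²:
v = √(2·KE/m_e)
v = √(2 × 7.41763e-19 J / 9.10938 × 10⁻³¹ kg)
v = 1.276e+06 m/s

This is approximately 0.43% the speed of light.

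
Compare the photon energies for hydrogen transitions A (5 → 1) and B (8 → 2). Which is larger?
5 → 1

Calculate the energy for each transition:

Transition 5 → 1:
ΔE₁ = |E_1 - E_5| = |-13.6057/1² - (-13.6057/5²)|
ΔE₁ = |-13.60570000 - (-0.54422800)| = 13.06147 eV

Transition 8 → 2:
ΔE₂ = |E_2 - E_8| = |-13.6057/2² - (-13.6057/8²)|
ΔE₂ = |-3.40142500 - (-0.21258906)| = 3.18884 eV

Since 13.06147 eV > 3.18884 eV, the transition 5 → 1 emits the more energetic photon.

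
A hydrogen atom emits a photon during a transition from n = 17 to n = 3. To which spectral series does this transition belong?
Paschen series

The spectral series in hydrogen are named based on the final (lower) energy level:
- Lyman series: n_final = 1 (ultraviolet)
- Balmer series: n_final = 2 (visible/near-UV)
- Paschen series: n_final = 3 (infrared)
- Brackett series: n_final = 4 (infrared)
- Pfund series: n_final = 5 (far infrared)

Since this transition ends at n = 3, it belongs to the Paschen series.

For reference, this 17 → 3 line has photon energy
ΔE = 13.6057 eV × (1/3² - 1/17²) = 1.46466590 eV,
corresponding to wavelength λ = hc/ΔE = 1239.84 eV·nm / 1.46466590 eV = 846.5002 nm in the infrared region.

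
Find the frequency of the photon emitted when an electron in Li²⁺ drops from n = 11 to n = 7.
3.596e+14 Hz

First, find the transition energy:
E_11 = -13.6057 × 3² / 11² = -1.011994 eV
E_7 = -13.6057 × 3² / 7² = -2.499006 eV
|ΔE| = |E_7 - E_11| = 1.487012 eV

Convert to Joules: E = 1.487012 eV × (1.602177 × 10⁻¹⁹ J/eV) = 2.38246e-19 J

Using E = hf:
f = E/h = 2.38246e-19 J / (6.62607 × 10⁻³⁴ J·s)
f = 3.596e+14 Hz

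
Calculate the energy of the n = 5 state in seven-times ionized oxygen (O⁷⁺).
-34.83 eV

For hydrogen-like ions, the energy levels scale with Z²:
E_n = -13.6057 Z² / n² eV

For O⁷⁺ (Z = 8) at n = 5:
E_5 = -13.6057 × 8² / 5²
E_5 = -13.6057 × 64 / 25
E_5 = -870.7648 / 25
E_5 = -34.83 eV

The energy is 64 times more negative than hydrogen at the same n due to the stronger nuclear charge.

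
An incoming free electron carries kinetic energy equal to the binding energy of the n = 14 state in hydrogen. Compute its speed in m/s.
1.56e+05 m/s (or 0.052% of c)

The binding energy at n = 14 for hydrogen is:
E_14 = -13.6057/14² = -0.0694168 eV
|E_14| = 0.0694168 eV

Convert to Joules:
KE = 0.0694168 eV × (1.602177 × 10⁻¹⁹ J/eV) = 1.1122e-20 J

Using KE = ½mv²:
v = √(2·KE/m_e)
v = √(2 × 1.1122e-20 J / 9.10938 × 10⁻³¹ kg)
v = 1.56e+05 m/s

This is approximately 0.052% the speed of light.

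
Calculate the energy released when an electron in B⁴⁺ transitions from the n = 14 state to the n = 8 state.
3.57931 eV

The energy levels are E_n = -13.6057 Z² eV / n².

Energy at n = 14: E_14 = -13.6057 × 5² / 14² = -1.73542092 eV
Energy at n = 8: E_8 = -13.6057 × 5² / 8² = -5.31472656 eV

For emission (electron falling to lower state), the photon energy is:
E_photon = E_14 - E_8 = |-1.73542092 - (-5.31472656)|
E_photon = 3.57931 eV

This energy is carried away by the emitted photon.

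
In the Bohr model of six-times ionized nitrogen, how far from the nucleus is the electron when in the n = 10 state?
0.7560 nm (or 7.5597 Å)

The Bohr radius formula is:
r_n = n² a₀ / Z

where a₀ = 0.0529177 nm is the Bohr radius.

For N⁶⁺ (Z = 7) at n = 10:
r_10 = 10² × 0.0529177 nm / 7
r_10 = 100 × 0.0529177 nm / 7
r_10 = 5.29177 nm / 7
r_10 = 0.7560 nm

The electron orbits at approximately 0.7560 nm from the nucleus.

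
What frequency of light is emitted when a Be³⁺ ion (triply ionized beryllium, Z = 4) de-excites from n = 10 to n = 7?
5.479e+14 Hz

First, find the transition energy:
E_10 = -13.6057 × 4² / 10² = -2.1769120 eV
E_7 = -13.6057 × 4² / 7² = -4.4426776 eV
|ΔE| = |E_7 - E_10| = 2.2657656 eV

Convert to Joules: E = 2.2657656 eV × (1.602177 × 10⁻¹⁹ J/eV) = 3.63016e-19 J

Using E = hf:
f = E/h = 3.63016e-19 J / (6.62607 × 10⁻³⁴ J·s)
f = 5.479e+14 Hz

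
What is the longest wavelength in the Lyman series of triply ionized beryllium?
7.59388 nm

The longest wavelength corresponds to the smallest energy transition in the series.
The Lyman series has all transitions ending at n_f = 1.

For Be³⁺ (Z = 4), the first line (α-line) is the jump from n = 2 to n = 1:
E_2 = -13.6057 × 4² / 2² = -54.4228000 eV
E_1 = -13.6057 × 4² / 1² = -217.6912000 eV
ΔE = E_2 - E_1 = 163.2684000 eV

λ = hc/E = 1239.84 eV·nm / 163.2684000 eV
λ = 7.59388 nm

This is the α-line of the Lyman series in Be³⁺.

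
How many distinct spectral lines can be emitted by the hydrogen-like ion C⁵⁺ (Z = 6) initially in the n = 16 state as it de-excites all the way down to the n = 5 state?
66

The electron can occupy levels n = 5, 6, ..., 16 during de-excitation — that is m = 16 - 5 + 1 = 12 distinct levels.

The number of distinct spectral lines equals the number of ways to choose 2 of these m levels (each pair gives one possible emission transition):

Number of lines = m(m-1)/2 = 12×11/2 = 66

These correspond to all possible transitions between the 12 levels:
16 → 15, 16 → 14, 16 → 13, 16 → 12, 16 → 11, 16 → 10, 16 → 9, 16 → 8...

Each transition produces a photon with a unique energy (and thus wavelength). This count does not depend on Z.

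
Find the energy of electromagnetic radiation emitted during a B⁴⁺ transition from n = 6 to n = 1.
330.6941 eV

The energy levels are E_n = -13.6057 Z² eV / n².

Energy at n = 6: E_6 = -13.6057 × 5² / 6² = -9.4484028 eV
Energy at n = 1: E_1 = -13.6057 × 5² / 1² = -340.1425000 eV

For emission (electron falling to lower state), the photon energy is:
E_photon = E_6 - E_1 = |-9.4484028 - (-340.1425000)|
E_photon = 330.6941 eV

This energy is carried away by the emitted photon.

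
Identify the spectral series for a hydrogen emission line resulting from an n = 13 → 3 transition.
Paschen series

The spectral series in hydrogen are named based on the final (lower) energy level:
- Lyman series: n_final = 1 (ultraviolet)
- Balmer series: n_final = 2 (visible/near-UV)
- Paschen series: n_final = 3 (infrared)
- Brackett series: n_final = 4 (infrared)
- Pfund series: n_final = 5 (far infrared)

Since this transition ends at n = 3, it belongs to the Paschen series.

For reference, this 13 → 3 line has photon energy
ΔE = 13.6057 eV × (1/3² - 1/13²) = 1.431237 eV,
corresponding to wavelength λ = hc/ΔE = 1239.84 eV·nm / 1.431237 eV = 866.27 nm in the infrared region.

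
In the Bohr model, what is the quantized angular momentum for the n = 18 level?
1.898e-33 J·s (or 18ℏ)

In the Bohr model, angular momentum is quantized:
L = nℏ

where ℏ = h/(2π) = 1.05457e-34 J·s

For n = 18:
L = 18 × 1.05457e-34 J·s
L = 1.898e-33 J·s

This can also be written as L = 18ℏ.
The angular momentum is an integer multiple of the reduced Planck constant.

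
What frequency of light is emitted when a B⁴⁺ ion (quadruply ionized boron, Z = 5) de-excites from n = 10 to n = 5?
2.46738e+15 Hz

First, find the transition energy:
E_10 = -13.6057 × 5² / 10² = -3.4014250 eV
E_5 = -13.6057 × 5² / 5² = -13.6057000 eV
|ΔE| = |E_5 - E_10| = 10.2042750 eV

Convert to Joules: E = 10.2042750 eV × (1.602177 × 10⁻¹⁹ J/eV) = 1.6349055e-18 J

Using E = hf:
f = E/h = 1.6349055e-18 J / (6.62607 × 10⁻³⁴ J·s)
f = 2.46738e+15 Hz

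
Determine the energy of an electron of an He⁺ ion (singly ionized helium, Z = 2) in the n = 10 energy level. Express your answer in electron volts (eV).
-0.544228 eV

The energy levels of a hydrogen-like atom are given by:
E_n = -13.6057 Z² / n² eV  (with Z = 2 for He⁺)

For n = 10:
E_10 = -13.6057 × 2² / 10²
E_10 = -13.6057 × 4 / 100
E_10 = -0.544228 eV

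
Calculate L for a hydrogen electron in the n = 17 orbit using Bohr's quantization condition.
1.79277e-33 J·s (or 17ℏ)

In the Bohr model, angular momentum is quantized:
L = nℏ

where ℏ = h/(2π) = 1.0545718e-34 J·s

For n = 17:
L = 17 × 1.0545718e-34 J·s
L = 1.79277e-33 J·s

This can also be written as L = 17ℏ.
The angular momentum is an integer multiple of the reduced Planck constant.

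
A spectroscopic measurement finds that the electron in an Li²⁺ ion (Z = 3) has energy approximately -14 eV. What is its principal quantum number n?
n = 3

The exact energy levels follow E_n = -13.6057 Z² / n² eV with Z = 3.

The measured value (-14 eV) is reported to only 2 significant figures, so we must test candidate n values and see which one matches to that precision.

Candidate energies:
  n = 1:  E = -13.6057 × 3² / 1² = -122.451300 eV
  n = 2:  E = -13.6057 × 3² / 2² = -30.612825 eV
  n = 3:  E = -13.6057 × 3² / 3² = -13.605700 eV  ← matches
  n = 4:  E = -13.6057 × 3² / 4² = -7.653206 eV
  n = 5:  E = -13.6057 × 3² / 5² = -4.898052 eV

Checking against the measurement of -14 eV (2 sig figs), only n = 3 agrees:
E_3 = -13.605700 eV, which rounds to -14 eV ✓

Therefore n = 3.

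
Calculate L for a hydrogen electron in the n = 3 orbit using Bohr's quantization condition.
3.16372e-34 J·s (or 3ℏ)

In the Bohr model, angular momentum is quantized:
L = nℏ

where ℏ = h/(2π) = 1.0545718e-34 J·s

For n = 3:
L = 3 × 1.0545718e-34 J·s
L = 3.16372e-34 J·s

This can also be written as L = 3ℏ.
The angular momentum is an integer multiple of the reduced Planck constant.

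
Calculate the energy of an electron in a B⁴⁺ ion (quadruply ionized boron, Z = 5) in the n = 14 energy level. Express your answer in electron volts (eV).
-1.74 eV

The energy levels of a hydrogen-like atom are given by:
E_n = -13.6057 Z² / n² eV  (with Z = 5 for B⁴⁺)

For n = 14:
E_14 = -13.6057 × 5² / 14²
E_14 = -13.6057 × 25 / 196
E_14 = -1.74 eV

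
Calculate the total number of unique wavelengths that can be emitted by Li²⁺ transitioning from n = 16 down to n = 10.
21

The electron can occupy levels n = 10, 11, ..., 16 during de-excitation — that is m = 16 - 10 + 1 = 7 distinct levels.

The number of distinct spectral lines equals the number of ways to choose 2 of these m levels (each pair gives one possible emission transition):

Number of lines = m(m-1)/2 = 7×6/2 = 21

These correspond to all possible transitions between the 7 levels:
16 → 15, 16 → 14, 16 → 13, 16 → 12, 16 → 11, 16 → 10, 15 → 14, 15 → 13...

Each transition produces a photon with a unique energy (and thus wavelength). This count does not depend on Z.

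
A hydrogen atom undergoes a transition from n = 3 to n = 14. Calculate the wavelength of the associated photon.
859.6105 nm

First, find the transition energy using E_n = -13.6057 / n² eV:
E_3 = -13.6057 / 3² = -1.51174444 eV
E_14 = -13.6057 / 14² = -0.06941684 eV

Photon energy: |ΔE| = |E_14 - E_3| = 1.44232760 eV

Convert to wavelength using E = hc/λ with hc = 1239.84 eV·nm:
λ = hc/E = 1239.84 eV·nm / 1.44232760 eV
λ = 859.6105 nm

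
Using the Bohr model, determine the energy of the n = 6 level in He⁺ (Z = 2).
-1.51174 eV

For hydrogen-like ions, the energy levels scale with Z²:
E_n = -13.6057 Z² / n² eV

For He⁺ (Z = 2) at n = 6:
E_6 = -13.6057 × 2² / 6²
E_6 = -13.6057 × 4 / 36
E_6 = -54.4228 / 36
E_6 = -1.51174 eV

The energy is 4 times more negative than hydrogen at the same n due to the stronger nuclear charge.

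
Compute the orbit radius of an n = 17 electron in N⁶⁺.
2.184746 nm (or 21.847459 Å)

The Bohr radius formula is:
r_n = n² a₀ / Z

where a₀ = 0.052917721 nm is the Bohr radius.

For N⁶⁺ (Z = 7) at n = 17:
r_17 = 17² × 0.052917721 nm / 7
r_17 = 289 × 0.052917721 nm / 7
r_17 = 15.2932214 nm / 7
r_17 = 2.184746 nm

The electron orbits at approximately 2.184746 nm from the nucleus.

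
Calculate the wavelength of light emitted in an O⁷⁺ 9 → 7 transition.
176.6021 nm

First, find the transition energy using E_n = -13.6057 Z² / n² eV:
E_9 = -13.6057 × 8² / 9² = -10.75018272 eV
E_7 = -13.6057 × 8² / 7² = -17.77071020 eV

Photon energy: |ΔE| = |E_7 - E_9| = 7.02052748 eV

Convert to wavelength using E = hc/λ with hc = 1239.84 eV·nm:
λ = hc/E = 1239.84 eV·nm / 7.02052748 eV
λ = 176.6021 nm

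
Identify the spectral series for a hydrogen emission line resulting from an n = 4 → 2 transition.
Balmer series

The spectral series in hydrogen are named based on the final (lower) energy level:
- Lyman series: n_final = 1 (ultraviolet)
- Balmer series: n_final = 2 (visible/near-UV)
- Paschen series: n_final = 3 (infrared)
- Brackett series: n_final = 4 (infrared)
- Pfund series: n_final = 5 (far infrared)

Since this transition ends at n = 2, it belongs to the Balmer series.

For reference, this 4 → 2 line has photon energy
ΔE = 13.6057 eV × (1/2² - 1/4²) = 2.551068750 eV,
corresponding to wavelength λ = hc/ΔE = 1239.84 eV·nm / 2.551068750 eV = 486.00807 nm in the visible/near-UV region.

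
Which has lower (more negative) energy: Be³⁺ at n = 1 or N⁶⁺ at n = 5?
Be³⁺ at n = 1 (E = -217.69120 eV)

Using E_n = -13.6057 Z² / n² eV:

Be³⁺ (Z = 4) at n = 1:
E = -13.6057 × 4² / 1² = -13.6057 × 16 / 1 = -217.69120000 eV

N⁶⁺ (Z = 7) at n = 5:
E = -13.6057 × 7² / 5² = -13.6057 × 49 / 25 = -26.66717200 eV

Since -217.69120000 eV < -26.66717200 eV,
Be³⁺ at n = 1 is more tightly bound (requires more energy to ionize).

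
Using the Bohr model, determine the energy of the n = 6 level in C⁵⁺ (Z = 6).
-13.61 eV

For hydrogen-like ions, the energy levels scale with Z²:
E_n = -13.6057 Z² / n² eV

For C⁵⁺ (Z = 6) at n = 6:
E_6 = -13.6057 × 6² / 6²
E_6 = -13.6057 × 36 / 36
E_6 = -489.8052 / 36
E_6 = -13.61 eV

The energy is 36 times more negative than hydrogen at the same n due to the stronger nuclear charge.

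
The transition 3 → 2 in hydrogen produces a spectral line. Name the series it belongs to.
Balmer series

The spectral series in hydrogen are named based on the final (lower) energy level:
- Lyman series: n_final = 1 (ultraviolet)
- Balmer series: n_final = 2 (visible/near-UV)
- Paschen series: n_final = 3 (infrared)
- Brackett series: n_final = 4 (infrared)
- Pfund series: n_final = 5 (far infrared)

Since this transition ends at n = 2, it belongs to the Balmer series.

For reference, this 3 → 2 line has photon energy
ΔE = 13.6057 eV × (1/2² - 1/3²) = 1.889680556 eV,
corresponding to wavelength λ = hc/ΔE = 1239.84 eV·nm / 1.889680556 eV = 656.11089 nm in the visible/near-UV region.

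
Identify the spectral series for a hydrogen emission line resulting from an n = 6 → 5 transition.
Pfund series

The spectral series in hydrogen are named based on the final (lower) energy level:
- Lyman series: n_final = 1 (ultraviolet)
- Balmer series: n_final = 2 (visible/near-UV)
- Paschen series: n_final = 3 (infrared)
- Brackett series: n_final = 4 (infrared)
- Pfund series: n_final = 5 (far infrared)

Since this transition ends at n = 5, it belongs to the Pfund series.

For reference, this 6 → 5 line has photon energy
ΔE = 13.6057 eV × (1/5² - 1/6²) = 0.16629189 eV,
corresponding to wavelength λ = hc/ΔE = 1239.84 eV·nm / 0.16629189 eV = 7455.81 nm in the far infrared region.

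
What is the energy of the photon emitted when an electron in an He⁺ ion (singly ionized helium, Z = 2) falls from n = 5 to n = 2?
11.4288 eV

The energy levels are E_n = -13.6057 Z² eV / n².

Energy at n = 5: E_5 = -13.6057 × 2² / 5² = -2.1769120 eV
Energy at n = 2: E_2 = -13.6057 × 2² / 2² = -13.6057000 eV

For emission (electron falling to lower state), the photon energy is:
E_photon = E_5 - E_2 = |-2.1769120 - (-13.6057000)|
E_photon = 11.4288 eV

This energy is carried away by the emitted photon.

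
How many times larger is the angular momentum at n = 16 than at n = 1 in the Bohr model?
16.000000

In the Bohr model, L_n = nℏ, so the ratio is purely the ratio of quantum numbers:

L_16/L_1 = 16ℏ / 1ℏ = 16/1 = 16.000000

The angular momentum scales linearly with n.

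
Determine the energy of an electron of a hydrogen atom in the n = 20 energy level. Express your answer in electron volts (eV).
-0.034 eV

The energy levels of a hydrogen-like atom are given by:
E_n = -13.6057 eV / n²

For n = 20:
E_20 = -13.6057 eV / 20²
E_20 = -13.6057 eV / 400
E_20 = -0.034 eV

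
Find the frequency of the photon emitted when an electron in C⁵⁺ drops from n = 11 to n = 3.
1.2181e+16 Hz

First, find the transition energy:
E_11 = -13.6057 × 6² / 11² = -4.047977 eV
E_3 = -13.6057 × 6² / 3² = -54.422800 eV
|ΔE| = |E_3 - E_11| = 50.374823 eV

Convert to Joules: E = 50.374823 eV × (1.602177 × 10⁻¹⁹ J/eV) = 8.070938e-18 J

Using E = hf:
f = E/h = 8.070938e-18 J / (6.62607 × 10⁻³⁴ J·s)
f = 1.2181e+16 Hz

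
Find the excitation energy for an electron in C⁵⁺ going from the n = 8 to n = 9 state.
1.61 eV

The energy levels of a hydrogen-like atom are E_n = -13.6057 Z² eV / n².

Energy at n = 8: E_8 = -13.6057 × 6² / 8² = -7.65321 eV
Energy at n = 9: E_9 = -13.6057 × 6² / 9² = -6.04698 eV

The excitation energy is the difference:
ΔE = E_9 - E_8
ΔE = -6.04698 - (-7.65321)
ΔE = 1.61 eV

Since this is positive, energy must be absorbed (photon absorption).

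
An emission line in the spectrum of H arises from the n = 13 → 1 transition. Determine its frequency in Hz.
3.2704e+15 Hz

First, find the transition energy:
E_13 = -13.6057 / 13² = -0.08050710 eV
E_1 = -13.6057 / 1² = -13.60570000 eV
|ΔE| = |E_1 - E_13| = 13.52519290 eV

Convert to Joules: E = 13.52519290 eV × (1.602177 × 10⁻¹⁹ J/eV) = 2.166975e-18 J

Using E = hf:
f = E/h = 2.166975e-18 J / (6.62607 × 10⁻³⁴ J·s)
f = 3.2704e+15 Hz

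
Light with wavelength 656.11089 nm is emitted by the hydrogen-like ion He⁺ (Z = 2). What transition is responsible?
n = 6 → n = 4

First, find the photon energy from the wavelength (hc = 1239.84 eV·nm):
E = hc/λ = 1239.84 eV·nm / 656.11089 nm = 1.8896806 eV

The energy levels of He⁺ satisfy E_n = -13.6057 × 2² / n² eV, so an emission n_i → n_f releases
ΔE = 13.6057 × 2² × (1/n_f² − 1/n_i²) eV.

Setting ΔE equal to the photon energy:
1/n_f² − 1/n_i² = 1.8896806 / (13.6057 × 2²) = 0.034722223

Since 1/n_i² must be positive, we need 1/n_f² > 0.034722223, i.e. n_f ≤ 5. For each allowed n_f, solve n_i = (1/n_f² − 0.034722223)^(−1/2) and check whether it is a whole number:
  n_f = 1: 1/n_i² = 1.000000000 − 0.034722223 = 0.965277777 → n_i = 1.018  (not an integer) ✗
  n_f = 2: 1/n_i² = 0.250000000 − 0.034722223 = 0.215277777 → n_i = 2.155  (not an integer) ✗
  n_f = 3: 1/n_i² = 0.111111111 − 0.034722223 = 0.076388888 → n_i = 3.618  (not an integer) ✗
  n_f = 4: 1/n_i² = 0.062500000 − 0.034722223 = 0.027777777 → n_i = 6.000  → integer, n_i = 6 ✓
  n_f = 5: 1/n_i² = 0.040000000 − 0.034722223 = 0.005277777 → n_i = 13.765  (not an integer) ✗

Only n_f = 4 gives an integer upper level, n_i = 6.

The transition is from n = 6 to n = 4 (emission).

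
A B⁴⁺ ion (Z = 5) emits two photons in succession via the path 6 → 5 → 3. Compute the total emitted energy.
28.35 eV

The energy levels of B⁴⁺ are E_n = -13.6057 × 5² / n² eV.

First transition (6 → 5):
ΔE₁ = |E_5 - E_6|
ΔE₁ = |-13.60570000 - (-9.44840278)| = 4.15730 eV

Second transition (5 → 3):
ΔE₂ = |E_3 - E_5|
ΔE₂ = |-37.79361111 - (-13.60570000)| = 24.18791 eV

Total energy released:
E_total = ΔE₁ + ΔE₂ = 4.15730 + 24.18791 = 28.35 eV

Note: This equals the direct transition 6 → 3: 28.35 eV ✓
Energy is conserved regardless of the path taken.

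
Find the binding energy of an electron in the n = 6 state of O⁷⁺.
24.18791 eV

The ionization energy is the energy needed to remove the electron completely (n → ∞).

For a hydrogen-like ion with Z = 8, E_n = -13.6057 Z² / n² eV.

At n = 6: E_6 = -13.6057 × 8² / 6² = -24.18791111 eV
At n = ∞: E_∞ = 0 eV

Ionization energy = E_∞ - E_6 = 0 - (-24.18791111) = 24.18791111 eV
Ionization energy ≈ 24.18791 eV

This is also called the binding energy of the electron in state n = 6.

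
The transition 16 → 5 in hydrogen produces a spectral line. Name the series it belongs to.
Pfund series

The spectral series in hydrogen are named based on the final (lower) energy level:
- Lyman series: n_final = 1 (ultraviolet)
- Balmer series: n_final = 2 (visible/near-UV)
- Paschen series: n_final = 3 (infrared)
- Brackett series: n_final = 4 (infrared)
- Pfund series: n_final = 5 (far infrared)

Since this transition ends at n = 5, it belongs to the Pfund series.

For reference, this 16 → 5 line has photon energy
ΔE = 13.6057 eV × (1/5² - 1/16²) = 0.49108073438 eV,
corresponding to wavelength λ = hc/ΔE = 1239.84 eV·nm / 0.49108073438 eV = 2524.71725 nm in the far infrared region.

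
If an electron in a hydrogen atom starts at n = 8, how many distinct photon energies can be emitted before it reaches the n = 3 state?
15

The electron can occupy levels n = 3, 4, ..., 8 during de-excitation — that is m = 8 - 3 + 1 = 6 distinct levels.

The number of distinct spectral lines equals the number of ways to choose 2 of these m levels (each pair gives one possible emission transition):

Number of lines = m(m-1)/2 = 6×5/2 = 15

These correspond to all possible transitions between the 6 levels:
8 → 7, 8 → 6, 8 → 5, 8 → 4, 8 → 3, 7 → 6, 7 → 5, 7 → 4...

Each transition produces a photon with a unique energy (and thus wavelength). This count does not depend on Z.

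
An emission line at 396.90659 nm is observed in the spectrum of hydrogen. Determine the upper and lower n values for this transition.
n = 7 → n = 2

First, find the photon energy from the wavelength (hc = 1239.84 eV·nm):
E = hc/λ = 1239.84 eV·nm / 396.90659 nm = 3.1237577 eV

The energy levels of hydrogen satisfy E_n = -13.6057 / n² eV, so an emission n_i → n_f releases
ΔE = 13.6057 × (1/n_f² − 1/n_i²) eV.

Setting ΔE equal to the photon energy:
1/n_f² − 1/n_i² = 3.1237577 / 13.6057 = 0.22959184

Since 1/n_i² must be positive, we need 1/n_f² > 0.22959184, i.e. n_f ≤ 2. For each allowed n_f, solve n_i = (1/n_f² − 0.22959184)^(−1/2) and check whether it is a whole number:
  n_f = 1: 1/n_i² = 1.00000000 − 0.22959184 = 0.77040816 → n_i = 1.139  (not an integer) ✗
  n_f = 2: 1/n_i² = 0.25000000 − 0.22959184 = 0.02040816 → n_i = 7.000  → integer, n_i = 7 ✓

Only n_f = 2 gives an integer upper level, n_i = 7.

The transition is from n = 7 to n = 2 (emission).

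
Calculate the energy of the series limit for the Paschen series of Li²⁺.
13.606 eV

The series limit corresponds to the transition from n = ∞ to n = 3.
This is the highest energy (shortest wavelength) transition in the Paschen series.

E_∞ = 0 eV
E_3 = -13.6057 × 3² / 3² = -13.606 eV

Energy at series limit:
ΔE = E_∞ - E_3 = 0 - (-13.606) = 13.606 eV

This energy equals the ionization energy from the n = 3 state of Li²⁺.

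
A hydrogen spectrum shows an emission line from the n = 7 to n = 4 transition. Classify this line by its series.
Brackett series

The spectral series in hydrogen are named based on the final (lower) energy level:
- Lyman series: n_final = 1 (ultraviolet)
- Balmer series: n_final = 2 (visible/near-UV)
- Paschen series: n_final = 3 (infrared)
- Brackett series: n_final = 4 (infrared)
- Pfund series: n_final = 5 (far infrared)

Since this transition ends at n = 4, it belongs to the Brackett series.

For reference, this 7 → 4 line has photon energy
ΔE = 13.6057 eV × (1/4² - 1/7²) = 0.5726889031 eV,
corresponding to wavelength λ = hc/ΔE = 1239.84 eV·nm / 0.5726889031 eV = 2164.9450 nm in the infrared region.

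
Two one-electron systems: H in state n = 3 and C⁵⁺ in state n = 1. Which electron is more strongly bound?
C⁵⁺ at n = 1 (E = -489.8052 eV)

Using E_n = -13.6057 Z² / n² eV:

H (Z = 1) at n = 3:
E = -13.6057 × 1² / 3² = -13.6057 × 1 / 9 = -1.5117444 eV

C⁵⁺ (Z = 6) at n = 1:
E = -13.6057 × 6² / 1² = -13.6057 × 36 / 1 = -489.8052000 eV

Since -489.8052000 eV < -1.5117444 eV,
C⁵⁺ at n = 1 is more tightly bound (requires more energy to ionize).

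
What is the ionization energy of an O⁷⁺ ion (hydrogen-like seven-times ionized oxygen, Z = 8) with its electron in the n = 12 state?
6.0470 eV

The ionization energy is the energy needed to remove the electron completely (n → ∞).

For a hydrogen-like ion with Z = 8, E_n = -13.6057 Z² / n² eV.

At n = 12: E_12 = -13.6057 × 8² / 12² = -6.0469778 eV
At n = ∞: E_∞ = 0 eV

Ionization energy = E_∞ - E_12 = 0 - (-6.0469778) = 6.0469778 eV
Ionization energy ≈ 6.0470 eV

This is also called the binding energy of the electron in state n = 12.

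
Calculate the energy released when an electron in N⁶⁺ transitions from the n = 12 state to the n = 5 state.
22.0375 eV

The energy levels are E_n = -13.6057 Z² eV / n².

Energy at n = 12: E_12 = -13.6057 × 7² / 12² = -4.6297174 eV
Energy at n = 5: E_5 = -13.6057 × 7² / 5² = -26.6671720 eV

For emission (electron falling to lower state), the photon energy is:
E_photon = E_12 - E_5 = |-4.6297174 - (-26.6671720)|
E_photon = 22.0375 eV

This energy is carried away by the emitted photon.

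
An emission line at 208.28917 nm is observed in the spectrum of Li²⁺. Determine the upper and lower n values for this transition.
n = 4 → n = 3

First, find the photon energy from the wavelength (hc = 1239.84 eV·nm):
E = hc/λ = 1239.84 eV·nm / 208.28917 nm = 5.9524938 eV

The energy levels of Li²⁺ satisfy E_n = -13.6057 × 3² / n² eV, so an emission n_i → n_f releases
ΔE = 13.6057 × 3² × (1/n_f² − 1/n_i²) eV.

Setting ΔE equal to the photon energy:
1/n_f² − 1/n_i² = 5.9524938 / (13.6057 × 3²) = 0.048611112

Since 1/n_i² must be positive, we need 1/n_f² > 0.048611112, i.e. n_f ≤ 4. For each allowed n_f, solve n_i = (1/n_f² − 0.048611112)^(−1/2) and check whether it is a whole number:
  n_f = 1: 1/n_i² = 1.000000000 − 0.048611112 = 0.951388888 → n_i = 1.025  (not an integer) ✗
  n_f = 2: 1/n_i² = 0.250000000 − 0.048611112 = 0.201388888 → n_i = 2.228  (not an integer) ✗
  n_f = 3: 1/n_i² = 0.111111111 − 0.048611112 = 0.062499999 → n_i = 4.000  → integer, n_i = 4 ✓
  n_f = 4: 1/n_i² = 0.062500000 − 0.048611112 = 0.013888888 → n_i = 8.485  (not an integer) ✗

Only n_f = 3 gives an integer upper level, n_i = 4.

The transition is from n = 4 to n = 3 (emission).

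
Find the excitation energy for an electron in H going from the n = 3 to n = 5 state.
0.968 eV

The energy levels of a hydrogen-like atom are E_n = -13.6057 eV / n².

Energy at n = 3: E_3 = -13.6057 / 3² = -1.511744 eV
Energy at n = 5: E_5 = -13.6057 / 5² = -0.544228 eV

The excitation energy is the difference:
ΔE = E_5 - E_3
ΔE = -0.544228 - (-1.511744)
ΔE = 0.968 eV

Since this is positive, energy must be absorbed (photon absorption).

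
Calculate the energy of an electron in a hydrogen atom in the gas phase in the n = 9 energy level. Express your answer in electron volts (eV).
-0.17 eV

The energy levels of a hydrogen-like atom are given by:
E_n = -13.6057 eV / n²

For n = 9:
E_9 = -13.6057 eV / 9²
E_9 = -13.6057 eV / 81
E_9 = -0.17 eV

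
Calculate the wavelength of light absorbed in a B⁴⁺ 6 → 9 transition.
236.19992 nm

First, find the transition energy using E_n = -13.6057 Z² / n² eV:
E_6 = -13.6057 × 5² / 6² = -9.448402778 eV
E_9 = -13.6057 × 5² / 9² = -4.199290123 eV

Photon energy: |ΔE| = |E_9 - E_6| = 5.249112655 eV

Convert to wavelength using E = hc/λ with hc = 1239.84 eV·nm:
λ = hc/E = 1239.84 eV·nm / 5.249112655 eV
λ = 236.19992 nm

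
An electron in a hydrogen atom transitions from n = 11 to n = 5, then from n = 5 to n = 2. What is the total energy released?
3.289 eV

The energy levels of hydrogen are E_n = -13.6057 / n² eV.

First transition (11 → 5):
ΔE₁ = |E_5 - E_11|
ΔE₁ = |-0.544228000 - (-0.112443802)| = 0.431784 eV

Second transition (5 → 2):
ΔE₂ = |E_2 - E_5|
ΔE₂ = |-3.401425000 - (-0.544228000)| = 2.857197 eV

Total energy released:
E_total = ΔE₁ + ΔE₂ = 0.431784 + 2.857197 = 3.289 eV

Note: This equals the direct transition 11 → 2: 3.289 eV ✓
Energy is conserved regardless of the path taken.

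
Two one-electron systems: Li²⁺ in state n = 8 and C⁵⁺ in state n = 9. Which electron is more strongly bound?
C⁵⁺ at n = 9 (E = -6.046978 eV)

Using E_n = -13.6057 Z² / n² eV:

Li²⁺ (Z = 3) at n = 8:
E = -13.6057 × 3² / 8² = -13.6057 × 9 / 64 = -1.913301563 eV

C⁵⁺ (Z = 6) at n = 9:
E = -13.6057 × 6² / 9² = -13.6057 × 36 / 81 = -6.046977778 eV

Since -6.046977778 eV < -1.913301563 eV,
C⁵⁺ at n = 9 is more tightly bound (requires more energy to ionize).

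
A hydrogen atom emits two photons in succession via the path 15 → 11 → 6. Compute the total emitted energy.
0.32 eV

The energy levels of hydrogen are E_n = -13.6057 / n² eV.

First transition (15 → 11):
ΔE₁ = |E_11 - E_15|
ΔE₁ = |-0.11244380 - (-0.06046978)| = 0.05197 eV

Second transition (11 → 6):
ΔE₂ = |E_6 - E_11|
ΔE₂ = |-0.37793611 - (-0.11244380)| = 0.26549 eV

Total energy released:
E_total = ΔE₁ + ΔE₂ = 0.05197 + 0.26549 = 0.32 eV

Note: This equals the direct transition 15 → 6: 0.32 eV ✓
Energy is conserved regardless of the path taken.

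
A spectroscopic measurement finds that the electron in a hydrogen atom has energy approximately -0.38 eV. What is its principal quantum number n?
n = 6

The exact energy levels follow E_n = -13.6057 eV / n².

The measured value (-0.38 eV) is reported to only 2 significant figures, so we must test candidate n values and see which one matches to that precision.

Candidate energies:
  n = 4:  E = -13.6057/4² = -0.85036 eV
  n = 5:  E = -13.6057/5² = -0.54423 eV
  n = 6:  E = -13.6057/6² = -0.37794 eV  ← matches
  n = 7:  E = -13.6057/7² = -0.27767 eV
  n = 8:  E = -13.6057/8² = -0.21259 eV

Checking against the measurement of -0.38 eV (2 sig figs), only n = 6 agrees:
E_6 = -0.37794 eV, which rounds to -0.38 eV ✓

Therefore n = 6.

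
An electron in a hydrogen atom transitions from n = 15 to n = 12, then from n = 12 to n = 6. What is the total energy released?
0.317466 eV

The energy levels of hydrogen are E_n = -13.6057 / n² eV.

First transition (15 → 12):
ΔE₁ = |E_12 - E_15|
ΔE₁ = |-0.094484027778 - (-0.060469777778)| = 0.034014250 eV

Second transition (12 → 6):
ΔE₂ = |E_6 - E_12|
ΔE₂ = |-0.377936111111 - (-0.094484027778)| = 0.283452083 eV

Total energy released:
E_total = ΔE₁ + ΔE₂ = 0.034014250 + 0.283452083 = 0.317466 eV

Note: This equals the direct transition 15 → 6: 0.317466 eV ✓
Energy is conserved regardless of the path taken.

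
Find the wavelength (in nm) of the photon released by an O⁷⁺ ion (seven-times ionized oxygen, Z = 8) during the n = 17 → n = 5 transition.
38.967 nm

First, find the transition energy using E_n = -13.6057 Z² / n² eV:
E_17 = -13.6057 × 8² / 17² = -3.01303 eV
E_5 = -13.6057 × 8² / 5² = -34.83059 eV

Photon energy: |ΔE| = |E_5 - E_17| = 31.81756 eV

Convert to wavelength using E = hc/λ with hc = 1239.84 eV·nm:
λ = hc/E = 1239.84 eV·nm / 31.81756 eV
λ = 38.967 nm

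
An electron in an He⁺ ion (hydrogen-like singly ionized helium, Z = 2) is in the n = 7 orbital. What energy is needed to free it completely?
1.110669 eV

The ionization energy is the energy needed to remove the electron completely (n → ∞).

For a hydrogen-like ion with Z = 2, E_n = -13.6057 Z² / n² eV.

At n = 7: E_7 = -13.6057 × 2² / 7² = -1.110669388 eV
At n = ∞: E_∞ = 0 eV

Ionization energy = E_∞ - E_7 = 0 - (-1.110669388) = 1.110669388 eV
Ionization energy ≈ 1.110669 eV

This is also called the binding energy of the electron in state n = 7.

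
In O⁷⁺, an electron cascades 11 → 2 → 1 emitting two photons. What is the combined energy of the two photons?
863.5684 eV

The energy levels of O⁷⁺ are E_n = -13.6057 × 8² / n² eV.

First transition (11 → 2):
ΔE₁ = |E_2 - E_11|
ΔE₁ = |-217.6912000000 - (-7.1964033058)| = 210.4947967 eV

Second transition (2 → 1):
ΔE₂ = |E_1 - E_2|
ΔE₂ = |-870.7648000000 - (-217.6912000000)| = 653.0736000 eV

Total energy released:
E_total = ΔE₁ + ΔE₂ = 210.4947967 + 653.0736000 = 863.5684 eV

Note: This equals the direct transition 11 → 1: 863.5684 eV ✓
Energy is conserved regardless of the path taken.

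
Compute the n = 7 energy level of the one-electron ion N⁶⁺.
-13.60570 eV

For hydrogen-like ions, the energy levels scale with Z²:
E_n = -13.6057 Z² / n² eV

For N⁶⁺ (Z = 7) at n = 7:
E_7 = -13.6057 × 7² / 7²
E_7 = -13.6057 × 49 / 49
E_7 = -666.6793 / 49
E_7 = -13.60570 eV

The energy is 49 times more negative than hydrogen at the same n due to the stronger nuclear charge.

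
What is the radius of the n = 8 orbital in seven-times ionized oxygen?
0.423342 nm (or 4.233418 Å)

The Bohr radius formula is:
r_n = n² a₀ / Z

where a₀ = 0.052917721 nm is the Bohr radius.

For O⁷⁺ (Z = 8) at n = 8:
r_8 = 8² × 0.052917721 nm / 8
r_8 = 64 × 0.052917721 nm / 8
r_8 = 3.3867341 nm / 8
r_8 = 0.423342 nm

The electron orbits at approximately 0.423342 nm from the nucleus.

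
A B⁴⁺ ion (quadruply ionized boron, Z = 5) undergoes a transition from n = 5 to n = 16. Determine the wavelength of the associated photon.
100.98869 nm

First, find the transition energy using E_n = -13.6057 Z² / n² eV:
E_5 = -13.6057 × 5² / 5² = -13.60570000 eV
E_16 = -13.6057 × 5² / 16² = -1.32868164 eV

Photon energy: |ΔE| = |E_16 - E_5| = 12.27701836 eV

Convert to wavelength using E = hc/λ with hc = 1239.84 eV·nm:
λ = hc/E = 1239.84 eV·nm / 12.27701836 eV
λ = 100.98869 nm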